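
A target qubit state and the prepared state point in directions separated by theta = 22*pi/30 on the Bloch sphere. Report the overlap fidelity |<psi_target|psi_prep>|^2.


For states separated by angle theta on Bloch sphere:
F = cos^2(theta/2)
theta = 22*pi/30 = 2.3038
theta/2 = 1.1519
cos(theta/2) = 0.4067
F = 0.1654

0.1654


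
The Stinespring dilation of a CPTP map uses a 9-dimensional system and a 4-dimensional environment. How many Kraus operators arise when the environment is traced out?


Tracing out the environment in an orthonormal basis {|i>_E} gives Kraus operators K_i = <i|_E U |0>_E.
Number of Kraus operators = dim(H_env) = d_env
= 4

4


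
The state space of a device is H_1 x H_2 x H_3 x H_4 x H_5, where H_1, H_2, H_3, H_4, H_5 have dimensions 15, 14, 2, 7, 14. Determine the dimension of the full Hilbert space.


dim(H_1 x H_2 x H_3 x H_4 x H_5) = 15 * 14 * 2 * 7 * 14
= 210 * 2 * 7 * 14
= 420 * 7 * 14
= 2940 * 14
= 41160

41160


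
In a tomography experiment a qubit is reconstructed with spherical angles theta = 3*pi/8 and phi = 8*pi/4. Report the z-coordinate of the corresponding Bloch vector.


theta = 1.1781, phi = 6.2832
r_z = cos(theta) = 0.3827

0.3827


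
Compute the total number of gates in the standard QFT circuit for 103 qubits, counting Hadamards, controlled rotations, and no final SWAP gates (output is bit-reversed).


Hadamard gates: 103
Controlled rotations: n*(n-1)/2 = 103*102/2 = 5253
SWAP gates: 0 (omitted)
Total = 103 + 5253
= 5356

5356


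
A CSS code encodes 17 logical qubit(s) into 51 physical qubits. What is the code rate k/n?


Code rate R = k/n
= 17/51
= 0.3333

0.3333


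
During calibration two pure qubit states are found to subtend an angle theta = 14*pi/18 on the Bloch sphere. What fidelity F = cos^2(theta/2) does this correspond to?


For states separated by angle theta on Bloch sphere:
F = cos^2(theta/2)
theta = 14*pi/18 = 2.4435
theta/2 = 1.2217
cos(theta/2) = 0.3420
F = 0.1170

0.1170


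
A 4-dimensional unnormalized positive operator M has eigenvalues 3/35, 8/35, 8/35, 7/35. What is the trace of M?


tr(M) = sum of eigenvalues
= 3/35 + 8/35 + 8/35 + 7/35
= 26/35
= 0.7429

0.7429


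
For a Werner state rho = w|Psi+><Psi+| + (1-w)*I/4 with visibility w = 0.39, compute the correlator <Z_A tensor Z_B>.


|Psi+> = (|01> + |10>)/sqrt(2)
For the pure Bell state, <Z_A Z_B> = -1 (Bell-state Pauli correlator).
The maximally-mixed part I/4 has tr(I/4 * P tensor P) = 0 for any traceless Pauli P.
So <Z_A Z_B>_rho = w * (-1) + (1 - w) * 0
= 0.39 * (-1)
= -0.3900

-0.3900


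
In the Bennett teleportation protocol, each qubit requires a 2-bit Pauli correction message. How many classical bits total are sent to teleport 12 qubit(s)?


Quantum teleportation requires 2 classical bits per qubit teleported.
12 qubit(s) -> 2 * 12 = 24 classical bits

24


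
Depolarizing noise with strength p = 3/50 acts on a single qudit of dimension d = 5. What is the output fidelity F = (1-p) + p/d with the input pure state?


F = (1-p) + p/d
= (1 - 0.0600) + 0.0600/5
= 0.9400 + 0.0120
= 0.9520

0.9520


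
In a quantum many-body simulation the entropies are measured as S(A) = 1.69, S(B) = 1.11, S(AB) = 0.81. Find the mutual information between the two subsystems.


I(A:B) = S(A) + S(B) - S(AB)
= 1.69 + 1.11 - 0.81
= 1.9900

1.9900


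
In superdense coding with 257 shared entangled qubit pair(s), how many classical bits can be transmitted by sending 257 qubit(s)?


Superdense coding allows 2 classical bits per shared entangled pair.
257 pair(s) -> 2 * 257 = 514 classical bits

514


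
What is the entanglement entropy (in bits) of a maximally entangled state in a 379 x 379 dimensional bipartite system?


For a maximally entangled state in d x d:
S = log2(d) = log2(379)
= 8.5661

8.5661


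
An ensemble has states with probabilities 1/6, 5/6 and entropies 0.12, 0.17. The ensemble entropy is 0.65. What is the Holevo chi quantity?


chi = S(rho) - sum_i p_i * S(rho_i)
Weighted entropy = 1/6 * 0.12 + 5/6 * 0.17
= 0.1617
chi = 0.65 - 0.1617
= 0.4883

0.4883


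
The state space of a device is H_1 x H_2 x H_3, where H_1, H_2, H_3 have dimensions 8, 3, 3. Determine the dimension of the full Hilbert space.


dim(H_1 x H_2 x H_3) = 8 * 3 * 3
= 24 * 3
= 72

72


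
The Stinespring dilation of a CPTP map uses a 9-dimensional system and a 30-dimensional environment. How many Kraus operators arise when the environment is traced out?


Tracing out the environment in an orthonormal basis {|i>_E} gives Kraus operators K_i = <i|_E U |0>_E.
Number of Kraus operators = dim(H_env) = d_env
= 30

30


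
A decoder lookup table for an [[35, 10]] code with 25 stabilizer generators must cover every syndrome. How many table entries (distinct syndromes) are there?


Each stabilizer generator gives a binary (+1 or -1) measurement outcome.
With 25 independent generators:
Total syndromes = 2^25
= 33554432

33554432


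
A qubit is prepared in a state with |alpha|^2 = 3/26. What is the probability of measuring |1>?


|alpha|^2 = 3/26 = 0.1154
|beta|^2 = 1 - 3/26 = 23/26 = 0.8846
P(|1>) = |beta|^2 = 0.8846

0.8846


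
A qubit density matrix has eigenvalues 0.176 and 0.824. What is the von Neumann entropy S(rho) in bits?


S = -p*log2(p) - (1-p)*log2(1-p)
p = 0.1760, 1-p = 0.8240
= -0.1760 * log2(0.1760) - 0.8240 * log2(0.8240)
= -(-0.4411) - (-0.2301)
= 0.6712

0.6712


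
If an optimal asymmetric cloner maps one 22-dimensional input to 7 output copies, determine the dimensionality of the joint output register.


Output space = H^(tensor 7) where dim(H) = 22
dim = 22^7
= 484 (after 2 factors)
= 10648 (after 3 factors)
= 234256 (after 4 factors)
= 5153632 (after 5 factors)
= 113379904 (after 6 factors)
= 2494357888 (after 7 factors)
= 2494357888

2494357888


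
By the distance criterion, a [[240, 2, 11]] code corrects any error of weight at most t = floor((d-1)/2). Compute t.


Code parameters: [[240, 2, 11]], distance d = 11.
Number of correctable errors = floor((d-1)/2)
= floor((11 - 1)/2)
= floor(10/2)
= 5

5


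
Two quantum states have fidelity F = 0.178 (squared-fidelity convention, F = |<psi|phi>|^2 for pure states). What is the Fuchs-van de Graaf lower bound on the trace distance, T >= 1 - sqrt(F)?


Fuchs-van de Graaf (squared-fidelity convention): 1 - sqrt(F) <= T <= sqrt(1 - F).
Lower bound: T >= 1 - sqrt(F)
sqrt(F) = sqrt(0.178) = 0.4219
T >= 1 - 0.4219
T >= 0.5781

0.5781


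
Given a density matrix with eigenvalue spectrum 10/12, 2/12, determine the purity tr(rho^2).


tr(rho^2) = sum of eigenvalues squared
= (10/12)^2 + (2/12)^2
= (100 + 4) / 144
= 104/144
= 0.7222

0.7222


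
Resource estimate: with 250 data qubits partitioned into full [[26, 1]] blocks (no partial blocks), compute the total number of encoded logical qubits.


Each code block uses 26 physical qubits for 1 logical qubit(s).
Number of complete blocks = floor(250 / 26) = 9
Logical qubits = 9 * 1
= 9

9


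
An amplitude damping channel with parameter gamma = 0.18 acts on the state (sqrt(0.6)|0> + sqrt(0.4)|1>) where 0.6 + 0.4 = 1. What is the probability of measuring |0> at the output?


For amplitude damping with parameter gamma on state sqrt(a)|0> + sqrt(b)|1>:
alpha^2 = 0.6, beta^2 = 0.4
P(|0>) = alpha^2 + gamma * beta^2
= 0.6 + 0.18 * 0.4
= 0.6 + 0.0720
= 0.6720

0.6720


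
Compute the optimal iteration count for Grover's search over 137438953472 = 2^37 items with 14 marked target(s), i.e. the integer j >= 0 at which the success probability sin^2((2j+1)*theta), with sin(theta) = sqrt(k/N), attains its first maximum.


After j Grover iterations the success probability is P(j) = sin^2((2j+1)*theta), where sin(theta) = sqrt(k/N).
N = 2^37 = 137438953472, k = 14
sin(theta) = sqrt(k/N) = 1.009274029e-05
theta = arcsin(sqrt(k/N)) = 1.009274029e-05 rad
P(j) reaches its first maximum when (2j+1)*theta is as close as possible to pi/2, i.e. j = round(pi/(4*theta) - 1/2).
pi/(4*theta) - 1/2 = 77817.6287
(For comparison, the common estimate pi/4 * sqrt(N/k) = 77818.1287; the exact maximiser is used here.)
Optimal iterations = 77818

77818


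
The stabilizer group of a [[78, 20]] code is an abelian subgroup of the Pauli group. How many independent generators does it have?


For an [[n,k]] stabilizer code:
Number of stabilizer generators = n - k
= 78 - 20
= 58

58


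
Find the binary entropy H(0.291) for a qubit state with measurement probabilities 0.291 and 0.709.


S = -p*log2(p) - (1-p)*log2(1-p)
p = 0.2910, 1-p = 0.7090
= -0.2910 * log2(0.2910) - 0.7090 * log2(0.7090)
= -(-0.5182) - (-0.3518)
= 0.8700

0.8700


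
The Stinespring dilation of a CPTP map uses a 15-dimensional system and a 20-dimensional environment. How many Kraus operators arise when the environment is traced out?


Tracing out the environment in an orthonormal basis {|i>_E} gives Kraus operators K_i = <i|_E U |0>_E.
Number of Kraus operators = dim(H_env) = d_env
= 20

20


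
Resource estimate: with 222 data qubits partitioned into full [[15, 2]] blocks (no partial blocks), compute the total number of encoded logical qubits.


Each code block uses 15 physical qubits for 2 logical qubit(s).
Number of complete blocks = floor(222 / 15) = 14
Logical qubits = 14 * 2
= 28

28


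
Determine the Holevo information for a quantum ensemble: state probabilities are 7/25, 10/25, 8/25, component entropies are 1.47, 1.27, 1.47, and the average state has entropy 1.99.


chi = S(rho) - sum_i p_i * S(rho_i)
Weighted entropy = 7/25 * 1.47 + 10/25 * 1.27 + 8/25 * 1.47
= 1.3900
chi = 1.99 - 1.3900
= 0.6000

0.6000


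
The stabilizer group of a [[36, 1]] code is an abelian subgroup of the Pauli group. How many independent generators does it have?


For an [[n,k]] stabilizer code:
Number of stabilizer generators = n - k
= 36 - 1
= 35

35


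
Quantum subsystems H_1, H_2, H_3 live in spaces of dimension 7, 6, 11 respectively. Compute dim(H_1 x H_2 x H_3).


dim(H_1 x H_2 x H_3) = 7 * 6 * 11
= 42 * 11
= 462

462


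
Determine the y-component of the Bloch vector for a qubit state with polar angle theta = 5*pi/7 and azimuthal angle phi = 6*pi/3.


theta = 2.2440, phi = 6.2832
r_y = sin(theta)*sin(phi) = 0.7818 * 0.0000
r_y = 0.0000

0.0000


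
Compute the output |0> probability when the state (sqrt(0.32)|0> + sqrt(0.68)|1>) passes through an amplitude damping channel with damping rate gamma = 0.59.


For amplitude damping with parameter gamma on state sqrt(a)|0> + sqrt(b)|1>:
alpha^2 = 0.32, beta^2 = 0.68
P(|0>) = alpha^2 + gamma * beta^2
= 0.32 + 0.59 * 0.68
= 0.32 + 0.4012
= 0.7212

0.7212


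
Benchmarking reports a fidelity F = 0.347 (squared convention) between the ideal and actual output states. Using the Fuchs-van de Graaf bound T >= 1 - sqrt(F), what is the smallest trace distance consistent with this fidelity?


Fuchs-van de Graaf (squared-fidelity convention): 1 - sqrt(F) <= T <= sqrt(1 - F).
Lower bound: T >= 1 - sqrt(F)
sqrt(F) = sqrt(0.347) = 0.5891
T >= 1 - 0.5891
T >= 0.4109

0.4109


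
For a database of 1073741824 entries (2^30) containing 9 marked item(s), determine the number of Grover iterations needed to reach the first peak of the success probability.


After j Grover iterations the success probability is P(j) = sin^2((2j+1)*theta), where sin(theta) = sqrt(k/N).
N = 2^30 = 1073741824, k = 9
sin(theta) = sqrt(k/N) = 9.155273438e-05
theta = arcsin(sqrt(k/N)) = 9.15527345e-05 rad
P(j) reaches its first maximum when (2j+1)*theta is as close as possible to pi/2, i.e. j = round(pi/(4*theta) - 1/2).
pi/(4*theta) - 1/2 = 8578.1423
(For comparison, the common estimate pi/4 * sqrt(N/k) = 8578.6423; the exact maximiser is used here.)
Optimal iterations = 8578

8578


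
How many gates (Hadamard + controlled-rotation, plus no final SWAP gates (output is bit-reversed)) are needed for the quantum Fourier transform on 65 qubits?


Hadamard gates: 65
Controlled rotations: n*(n-1)/2 = 65*64/2 = 2080
SWAP gates: 0 (omitted)
Total = 65 + 2080
= 2145

2145


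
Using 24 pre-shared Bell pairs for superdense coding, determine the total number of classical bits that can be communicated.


Superdense coding allows 2 classical bits per shared entangled pair.
24 pair(s) -> 2 * 24 = 48 classical bits

48


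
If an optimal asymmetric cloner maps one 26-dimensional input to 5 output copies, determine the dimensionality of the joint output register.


Output space = H^(tensor 5) where dim(H) = 26
dim = 26^5
= 676 (after 2 factors)
= 17576 (after 3 factors)
= 456976 (after 4 factors)
= 11881376 (after 5 factors)
= 11881376

11881376


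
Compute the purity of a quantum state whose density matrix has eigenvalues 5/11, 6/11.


tr(rho^2) = sum of eigenvalues squared
= (5/11)^2 + (6/11)^2
= (25 + 36) / 121
= 61/121
= 0.5041

0.5041


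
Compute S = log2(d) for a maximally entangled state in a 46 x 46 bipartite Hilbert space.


For a maximally entangled state in d x d:
S = log2(d) = log2(46)
= 5.5236

5.5236


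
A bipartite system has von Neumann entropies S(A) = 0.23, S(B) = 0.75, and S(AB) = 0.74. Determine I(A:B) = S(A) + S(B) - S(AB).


I(A:B) = S(A) + S(B) - S(AB)
= 0.23 + 0.75 - 0.74
= 0.2400

0.2400


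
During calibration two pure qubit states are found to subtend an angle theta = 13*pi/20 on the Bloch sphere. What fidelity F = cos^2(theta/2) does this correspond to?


For states separated by angle theta on Bloch sphere:
F = cos^2(theta/2)
theta = 13*pi/20 = 2.0420
theta/2 = 1.0210
cos(theta/2) = 0.5225
F = 0.2730

0.2730


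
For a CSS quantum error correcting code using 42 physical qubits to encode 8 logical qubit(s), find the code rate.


Code rate R = k/n
= 8/42
= 0.1905

0.1905


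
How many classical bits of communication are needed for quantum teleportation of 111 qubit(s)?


Quantum teleportation requires 2 classical bits per qubit teleported.
111 qubit(s) -> 2 * 111 = 222 classical bits

222


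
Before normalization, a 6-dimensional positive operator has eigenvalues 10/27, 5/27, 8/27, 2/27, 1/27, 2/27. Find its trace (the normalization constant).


tr(M) = sum of eigenvalues
= 10/27 + 5/27 + 8/27 + 2/27 + 1/27 + 2/27
= 28/27
= 1.0370

1.0370


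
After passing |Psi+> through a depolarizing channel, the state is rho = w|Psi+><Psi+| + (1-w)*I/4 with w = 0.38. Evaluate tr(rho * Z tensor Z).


|Psi+> = (|01> + |10>)/sqrt(2)
For the pure Bell state, <Z_A Z_B> = -1 (Bell-state Pauli correlator).
The maximally-mixed part I/4 has tr(I/4 * P tensor P) = 0 for any traceless Pauli P.
So <Z_A Z_B>_rho = w * (-1) + (1 - w) * 0
= 0.38 * (-1)
= -0.3800

-0.3800


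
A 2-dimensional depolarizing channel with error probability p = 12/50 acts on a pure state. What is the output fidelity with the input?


F = (1-p) + p/d
= (1 - 0.2400) + 0.2400/2
= 0.7600 + 0.1200
= 0.8800

0.8800


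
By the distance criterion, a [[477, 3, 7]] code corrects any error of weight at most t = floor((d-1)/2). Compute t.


Code parameters: [[477, 3, 7]], distance d = 7.
Number of correctable errors = floor((d-1)/2)
= floor((7 - 1)/2)
= floor(6/2)
= 3

3


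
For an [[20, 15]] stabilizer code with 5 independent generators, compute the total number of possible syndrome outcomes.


Each stabilizer generator gives a binary (+1 or -1) measurement outcome.
With 5 independent generators:
Total syndromes = 2^5
= 32

32


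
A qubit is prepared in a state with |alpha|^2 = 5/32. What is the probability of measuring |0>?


|alpha|^2 = 5/32 = 0.1562
|beta|^2 = 1 - 5/32 = 27/32 = 0.8438
P(|0>) = |alpha|^2 = 0.1562

0.1562


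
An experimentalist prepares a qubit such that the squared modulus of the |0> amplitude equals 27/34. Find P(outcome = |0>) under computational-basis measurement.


|alpha|^2 = 27/34 = 0.7941
|beta|^2 = 1 - 27/34 = 7/34 = 0.2059
P(|0>) = |alpha|^2 = 0.7941

0.7941


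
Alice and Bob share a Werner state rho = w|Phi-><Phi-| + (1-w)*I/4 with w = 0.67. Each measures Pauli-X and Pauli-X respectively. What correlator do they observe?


|Phi-> = (|00> - |11>)/sqrt(2)
For the pure Bell state, <X_A X_B> = -1 (Bell-state Pauli correlator).
The maximally-mixed part I/4 has tr(I/4 * P tensor P) = 0 for any traceless Pauli P.
So <X_A X_B>_rho = w * (-1) + (1 - w) * 0
= 0.67 * (-1)
= -0.6700

-0.6700


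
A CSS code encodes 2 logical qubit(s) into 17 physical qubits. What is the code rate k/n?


Code rate R = k/n
= 2/17
= 0.1176

0.1176


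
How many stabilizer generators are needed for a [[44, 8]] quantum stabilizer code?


For an [[n,k]] stabilizer code:
Number of stabilizer generators = n - k
= 44 - 8
= 36

36


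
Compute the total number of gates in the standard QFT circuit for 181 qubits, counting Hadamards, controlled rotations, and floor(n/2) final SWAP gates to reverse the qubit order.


Hadamard gates: 181
Controlled rotations: n*(n-1)/2 = 181*180/2 = 16290
SWAP gates: floor(n/2) = floor(181/2) = 90
Total = 181 + 16290 + 90
= 16561

16561


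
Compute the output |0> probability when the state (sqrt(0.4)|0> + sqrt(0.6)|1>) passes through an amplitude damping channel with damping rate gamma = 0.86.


For amplitude damping with parameter gamma on state sqrt(a)|0> + sqrt(b)|1>:
alpha^2 = 0.4, beta^2 = 0.6
P(|0>) = alpha^2 + gamma * beta^2
= 0.4 + 0.86 * 0.6
= 0.4 + 0.5160
= 0.9160

0.9160


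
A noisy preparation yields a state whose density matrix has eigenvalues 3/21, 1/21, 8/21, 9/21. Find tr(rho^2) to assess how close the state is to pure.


tr(rho^2) = sum of eigenvalues squared
= (3/21)^2 + (1/21)^2 + (8/21)^2 + (9/21)^2
= (9 + 1 + 64 + 81) / 441
= 155/441
= 0.3515

0.3515


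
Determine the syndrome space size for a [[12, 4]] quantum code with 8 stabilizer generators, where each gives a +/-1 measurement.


Each stabilizer generator gives a binary (+1 or -1) measurement outcome.
With 8 independent generators:
Total syndromes = 2^8
= 256

256


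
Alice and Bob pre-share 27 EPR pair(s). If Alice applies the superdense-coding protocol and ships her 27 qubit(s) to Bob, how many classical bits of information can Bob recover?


Superdense coding allows 2 classical bits per shared entangled pair.
27 pair(s) -> 2 * 27 = 54 classical bits

54


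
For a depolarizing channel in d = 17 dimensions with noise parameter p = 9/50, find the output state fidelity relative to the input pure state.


F = (1-p) + p/d
= (1 - 0.1800) + 0.1800/17
= 0.8200 + 0.0106
= 0.8306

0.8306


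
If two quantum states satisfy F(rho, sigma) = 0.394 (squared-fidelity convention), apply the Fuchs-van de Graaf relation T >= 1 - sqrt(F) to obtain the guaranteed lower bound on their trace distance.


Fuchs-van de Graaf (squared-fidelity convention): 1 - sqrt(F) <= T <= sqrt(1 - F).
Lower bound: T >= 1 - sqrt(F)
sqrt(F) = sqrt(0.394) = 0.6277
T >= 1 - 0.6277
T >= 0.3723

0.3723


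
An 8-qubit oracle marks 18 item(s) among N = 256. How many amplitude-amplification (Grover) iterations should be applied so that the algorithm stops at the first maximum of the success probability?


After j Grover iterations the success probability is P(j) = sin^2((2j+1)*theta), where sin(theta) = sqrt(k/N).
N = 2^8 = 256, k = 18
sin(theta) = sqrt(k/N) = 0.2651650429
theta = arcsin(sqrt(k/N)) = 0.2683750886 rad
P(j) reaches its first maximum when (2j+1)*theta is as close as possible to pi/2, i.e. j = round(pi/(4*theta) - 1/2).
pi/(4*theta) - 1/2 = 2.4265
(For comparison, the common estimate pi/4 * sqrt(N/k) = 2.9619; the exact maximiser is used here.)
Optimal iterations = 2

2


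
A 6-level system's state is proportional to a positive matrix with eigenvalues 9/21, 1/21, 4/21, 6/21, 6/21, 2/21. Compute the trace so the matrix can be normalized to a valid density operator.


tr(M) = sum of eigenvalues
= 9/21 + 1/21 + 4/21 + 6/21 + 6/21 + 2/21
= 28/21
= 1.3333

1.3333


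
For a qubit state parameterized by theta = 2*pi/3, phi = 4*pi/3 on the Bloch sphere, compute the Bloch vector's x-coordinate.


theta = 2.0944, phi = 4.1888
r_x = sin(theta)*cos(phi) = 0.8660 * -0.5000
r_x = -0.4330

-0.4330


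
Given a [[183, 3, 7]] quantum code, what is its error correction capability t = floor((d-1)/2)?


Code parameters: [[183, 3, 7]], distance d = 7.
Number of correctable errors = floor((d-1)/2)
= floor((7 - 1)/2)
= floor(6/2)
= 3

3


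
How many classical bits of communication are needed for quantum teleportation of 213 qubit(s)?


Quantum teleportation requires 2 classical bits per qubit teleported.
213 qubit(s) -> 2 * 213 = 426 classical bits

426


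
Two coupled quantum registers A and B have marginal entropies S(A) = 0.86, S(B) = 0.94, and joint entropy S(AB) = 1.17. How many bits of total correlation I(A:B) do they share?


I(A:B) = S(A) + S(B) - S(AB)
= 0.86 + 0.94 - 1.17
= 0.6300

0.6300


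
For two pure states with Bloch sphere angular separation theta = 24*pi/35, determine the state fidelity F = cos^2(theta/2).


For states separated by angle theta on Bloch sphere:
F = cos^2(theta/2)
theta = 24*pi/35 = 2.1542
theta/2 = 1.0771
cos(theta/2) = 0.4739
F = 0.2246

0.2246


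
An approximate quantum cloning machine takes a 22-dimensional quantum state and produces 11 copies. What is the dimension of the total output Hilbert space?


Output space = H^(tensor 11) where dim(H) = 22
dim = 22^11
= 484 (after 2 factors)
= 10648 (after 3 factors)
= 234256 (after 4 factors)
= 5153632 (after 5 factors)
= 113379904 (after 6 factors)
= 2494357888 (after 7 factors)
= 54875873536 (after 8 factors)
= 1207269217792 (after 9 factors)
= 26559922791424 (after 10 factors)
= 584318301411328 (after 11 factors)
= 584318301411328

584318301411328


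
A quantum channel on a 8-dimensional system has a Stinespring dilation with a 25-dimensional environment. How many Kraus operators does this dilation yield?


Tracing out the environment in an orthonormal basis {|i>_E} gives Kraus operators K_i = <i|_E U |0>_E.
Number of Kraus operators = dim(H_env) = d_env
= 25

25


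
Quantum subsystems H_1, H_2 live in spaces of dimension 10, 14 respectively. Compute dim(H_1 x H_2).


dim(H_1 x H_2) = 10 * 14
= 140

140


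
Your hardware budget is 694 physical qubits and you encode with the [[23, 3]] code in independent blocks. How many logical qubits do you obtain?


Each code block uses 23 physical qubits for 3 logical qubit(s).
Number of complete blocks = floor(694 / 23) = 30
Logical qubits = 30 * 3
= 90

90


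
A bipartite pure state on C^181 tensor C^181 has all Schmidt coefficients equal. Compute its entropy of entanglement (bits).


For a maximally entangled state in d x d:
S = log2(d) = log2(181)
= 7.4998

7.4998


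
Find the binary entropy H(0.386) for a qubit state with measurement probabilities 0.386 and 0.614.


S = -p*log2(p) - (1-p)*log2(1-p)
p = 0.3860, 1-p = 0.6140
= -0.3860 * log2(0.3860) - 0.6140 * log2(0.6140)
= -(-0.5301) - (-0.4321)
= 0.9622

0.9622


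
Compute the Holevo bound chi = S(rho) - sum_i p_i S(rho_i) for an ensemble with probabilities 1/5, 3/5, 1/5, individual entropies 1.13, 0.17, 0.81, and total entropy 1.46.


chi = S(rho) - sum_i p_i * S(rho_i)
Weighted entropy = 1/5 * 1.13 + 3/5 * 0.17 + 1/5 * 0.81
= 0.4900
chi = 1.46 - 0.4900
= 0.9700

0.9700


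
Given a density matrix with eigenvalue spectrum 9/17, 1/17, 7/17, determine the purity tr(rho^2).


tr(rho^2) = sum of eigenvalues squared
= (9/17)^2 + (1/17)^2 + (7/17)^2
= (81 + 1 + 49) / 289
= 131/289
= 0.4533

0.4533


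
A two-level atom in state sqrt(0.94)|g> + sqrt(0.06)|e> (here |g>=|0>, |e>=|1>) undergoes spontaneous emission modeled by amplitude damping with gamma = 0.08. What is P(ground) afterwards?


For amplitude damping with parameter gamma on state sqrt(a)|0> + sqrt(b)|1>:
alpha^2 = 0.94, beta^2 = 0.06
P(|0>) = alpha^2 + gamma * beta^2
= 0.94 + 0.08 * 0.06
= 0.94 + 0.0048
= 0.9448

0.9448


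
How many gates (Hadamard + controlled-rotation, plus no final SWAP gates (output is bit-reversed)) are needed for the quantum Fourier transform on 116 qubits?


Hadamard gates: 116
Controlled rotations: n*(n-1)/2 = 116*115/2 = 6670
SWAP gates: 0 (omitted)
Total = 116 + 6670
= 6786

6786


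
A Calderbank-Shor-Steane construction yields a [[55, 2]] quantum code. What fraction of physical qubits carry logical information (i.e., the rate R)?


Code rate R = k/n
= 2/55
= 0.0364

0.0364


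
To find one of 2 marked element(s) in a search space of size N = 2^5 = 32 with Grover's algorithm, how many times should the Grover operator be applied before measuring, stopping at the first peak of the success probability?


After j Grover iterations the success probability is P(j) = sin^2((2j+1)*theta), where sin(theta) = sqrt(k/N).
N = 2^5 = 32, k = 2
sin(theta) = sqrt(k/N) = 0.25
theta = arcsin(sqrt(k/N)) = 0.2526802551 rad
P(j) reaches its first maximum when (2j+1)*theta is as close as possible to pi/2, i.e. j = round(pi/(4*theta) - 1/2).
pi/(4*theta) - 1/2 = 2.6083
(For comparison, the common estimate pi/4 * sqrt(N/k) = 3.1416; the exact maximiser is used here.)
Optimal iterations = 3

3


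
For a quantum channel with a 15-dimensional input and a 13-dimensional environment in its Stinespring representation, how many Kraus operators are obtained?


Tracing out the environment in an orthonormal basis {|i>_E} gives Kraus operators K_i = <i|_E U |0>_E.
Number of Kraus operators = dim(H_env) = d_env
= 13

13


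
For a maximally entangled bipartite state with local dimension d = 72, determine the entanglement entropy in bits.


For a maximally entangled state in d x d:
S = log2(d) = log2(72)
= 6.1699

6.1699


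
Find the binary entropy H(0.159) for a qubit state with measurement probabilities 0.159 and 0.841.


S = -p*log2(p) - (1-p)*log2(1-p)
p = 0.1590, 1-p = 0.8410
= -0.1590 * log2(0.1590) - 0.8410 * log2(0.8410)
= -(-0.4218) - (-0.2101)
= 0.6319

0.6319


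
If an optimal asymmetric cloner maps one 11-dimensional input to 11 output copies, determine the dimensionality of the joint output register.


Output space = H^(tensor 11) where dim(H) = 11
dim = 11^11
= 121 (after 2 factors)
= 1331 (after 3 factors)
= 14641 (after 4 factors)
= 161051 (after 5 factors)
= 1771561 (after 6 factors)
= 19487171 (after 7 factors)
= 214358881 (after 8 factors)
= 2357947691 (after 9 factors)
= 25937424601 (after 10 factors)
= 285311670611 (after 11 factors)
= 285311670611

285311670611


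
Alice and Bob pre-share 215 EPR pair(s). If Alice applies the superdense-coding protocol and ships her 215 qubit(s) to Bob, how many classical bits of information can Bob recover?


Superdense coding allows 2 classical bits per shared entangled pair.
215 pair(s) -> 2 * 215 = 430 classical bits

430


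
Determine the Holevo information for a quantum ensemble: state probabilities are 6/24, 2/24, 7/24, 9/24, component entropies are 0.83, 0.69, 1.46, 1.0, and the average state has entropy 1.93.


chi = S(rho) - sum_i p_i * S(rho_i)
Weighted entropy = 6/24 * 0.83 + 2/24 * 0.69 + 7/24 * 1.46 + 9/24 * 1.0
= 1.0658
chi = 1.93 - 1.0658
= 0.8642

0.8642


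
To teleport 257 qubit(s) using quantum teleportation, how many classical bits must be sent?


Quantum teleportation requires 2 classical bits per qubit teleported.
257 qubit(s) -> 2 * 257 = 514 classical bits

514


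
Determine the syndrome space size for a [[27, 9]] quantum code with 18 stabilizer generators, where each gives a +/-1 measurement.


Each stabilizer generator gives a binary (+1 or -1) measurement outcome.
With 18 independent generators:
Total syndromes = 2^18
= 262144

262144


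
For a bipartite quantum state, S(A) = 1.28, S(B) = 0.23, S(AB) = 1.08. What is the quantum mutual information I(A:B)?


I(A:B) = S(A) + S(B) - S(AB)
= 1.28 + 0.23 - 1.08
= 0.4300

0.4300


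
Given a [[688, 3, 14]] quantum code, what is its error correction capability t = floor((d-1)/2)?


Code parameters: [[688, 3, 14]], distance d = 14.
Number of correctable errors = floor((d-1)/2)
= floor((14 - 1)/2)
= floor(13/2)
= 6

6


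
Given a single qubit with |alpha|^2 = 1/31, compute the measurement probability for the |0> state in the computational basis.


|alpha|^2 = 1/31 = 0.0323
|beta|^2 = 1 - 1/31 = 30/31 = 0.9677
P(|0>) = |alpha|^2 = 0.0323

0.0323


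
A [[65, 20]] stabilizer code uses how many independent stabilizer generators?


For an [[n,k]] stabilizer code:
Number of stabilizer generators = n - k
= 65 - 20
= 45

45


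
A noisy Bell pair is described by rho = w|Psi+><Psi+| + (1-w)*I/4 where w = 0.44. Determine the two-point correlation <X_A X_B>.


|Psi+> = (|01> + |10>)/sqrt(2)
For the pure Bell state, <X_A X_B> = +1 (Bell-state Pauli correlator).
The maximally-mixed part I/4 has tr(I/4 * P tensor P) = 0 for any traceless Pauli P.
So <X_A X_B>_rho = w * (+1) + (1 - w) * 0
= 0.44 * (+1)
= 0.4400

0.4400


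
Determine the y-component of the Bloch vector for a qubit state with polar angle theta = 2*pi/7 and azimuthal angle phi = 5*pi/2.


theta = 0.8976, phi = 7.8540
r_y = sin(theta)*sin(phi) = 0.7818 * 1.0000
r_y = 0.7818

0.7818


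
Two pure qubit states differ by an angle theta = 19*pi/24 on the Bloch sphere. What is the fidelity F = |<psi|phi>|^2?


For states separated by angle theta on Bloch sphere:
F = cos^2(theta/2)
theta = 19*pi/24 = 2.4871
theta/2 = 1.2435
cos(theta/2) = 0.3214
F = 0.1033

0.1033


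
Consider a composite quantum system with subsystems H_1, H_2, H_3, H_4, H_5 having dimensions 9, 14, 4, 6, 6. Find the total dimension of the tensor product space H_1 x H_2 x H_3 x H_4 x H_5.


dim(H_1 x H_2 x H_3 x H_4 x H_5) = 9 * 14 * 4 * 6 * 6
= 126 * 4 * 6 * 6
= 504 * 6 * 6
= 3024 * 6
= 18144

18144


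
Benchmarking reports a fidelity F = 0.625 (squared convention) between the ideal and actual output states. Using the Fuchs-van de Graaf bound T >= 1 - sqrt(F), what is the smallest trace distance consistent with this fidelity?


Fuchs-van de Graaf (squared-fidelity convention): 1 - sqrt(F) <= T <= sqrt(1 - F).
Lower bound: T >= 1 - sqrt(F)
sqrt(F) = sqrt(0.625) = 0.7906
T >= 1 - 0.7906
T >= 0.2094

0.2094


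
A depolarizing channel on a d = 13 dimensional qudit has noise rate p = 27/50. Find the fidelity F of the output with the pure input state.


F = (1-p) + p/d
= (1 - 0.5400) + 0.5400/13
= 0.4600 + 0.0415
= 0.5015

0.5015


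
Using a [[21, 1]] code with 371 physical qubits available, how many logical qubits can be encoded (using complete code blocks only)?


Each code block uses 21 physical qubits for 1 logical qubit(s).
Number of complete blocks = floor(371 / 21) = 17
Logical qubits = 17 * 1
= 17

17


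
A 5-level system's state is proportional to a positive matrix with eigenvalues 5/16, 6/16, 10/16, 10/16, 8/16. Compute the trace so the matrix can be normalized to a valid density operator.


tr(M) = sum of eigenvalues
= 5/16 + 6/16 + 10/16 + 10/16 + 8/16
= 39/16
= 2.4375

2.4375


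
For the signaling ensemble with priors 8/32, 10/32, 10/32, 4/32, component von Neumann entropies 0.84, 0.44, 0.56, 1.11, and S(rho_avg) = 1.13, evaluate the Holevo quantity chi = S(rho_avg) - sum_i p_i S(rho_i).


chi = S(rho) - sum_i p_i * S(rho_i)
Weighted entropy = 8/32 * 0.84 + 10/32 * 0.44 + 10/32 * 0.56 + 4/32 * 1.11
= 0.6613
chi = 1.13 - 0.6613
= 0.4687

0.4687


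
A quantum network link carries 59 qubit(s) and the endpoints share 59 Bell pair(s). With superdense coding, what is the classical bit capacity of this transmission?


Superdense coding allows 2 classical bits per shared entangled pair.
59 pair(s) -> 2 * 59 = 118 classical bits

118


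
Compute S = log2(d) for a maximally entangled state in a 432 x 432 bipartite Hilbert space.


For a maximally entangled state in d x d:
S = log2(d) = log2(432)
= 8.7549

8.7549


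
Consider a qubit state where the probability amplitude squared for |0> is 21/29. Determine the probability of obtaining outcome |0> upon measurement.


|alpha|^2 = 21/29 = 0.7241
|beta|^2 = 1 - 21/29 = 8/29 = 0.2759
P(|0>) = |alpha|^2 = 0.7241

0.7241


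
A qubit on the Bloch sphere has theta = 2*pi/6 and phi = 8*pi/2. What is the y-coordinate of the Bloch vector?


theta = 1.0472, phi = 12.5664
r_y = sin(theta)*sin(phi) = 0.8660 * 0.0000
r_y = 0.0000

0.0000


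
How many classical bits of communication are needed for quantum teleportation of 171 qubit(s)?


Quantum teleportation requires 2 classical bits per qubit teleported.
171 qubit(s) -> 2 * 171 = 342 classical bits

342


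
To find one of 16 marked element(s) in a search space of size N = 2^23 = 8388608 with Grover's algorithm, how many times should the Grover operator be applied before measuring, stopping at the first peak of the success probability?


After j Grover iterations the success probability is P(j) = sin^2((2j+1)*theta), where sin(theta) = sqrt(k/N).
N = 2^23 = 8388608, k = 16
sin(theta) = sqrt(k/N) = 0.001381067932
theta = arcsin(sqrt(k/N)) = 0.001381068371 rad
P(j) reaches its first maximum when (2j+1)*theta is as close as possible to pi/2, i.e. j = round(pi/(4*theta) - 1/2).
pi/(4*theta) - 1/2 = 568.1888
(For comparison, the common estimate pi/4 * sqrt(N/k) = 568.6890; the exact maximiser is used here.)
Optimal iterations = 568

568


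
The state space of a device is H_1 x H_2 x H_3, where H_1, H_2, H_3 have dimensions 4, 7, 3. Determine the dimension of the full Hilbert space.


dim(H_1 x H_2 x H_3) = 4 * 7 * 3
= 28 * 3
= 84

84


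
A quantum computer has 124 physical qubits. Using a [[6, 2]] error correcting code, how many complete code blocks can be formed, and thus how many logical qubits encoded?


Each code block uses 6 physical qubits for 2 logical qubit(s).
Number of complete blocks = floor(124 / 6) = 20
Logical qubits = 20 * 2
= 40

40


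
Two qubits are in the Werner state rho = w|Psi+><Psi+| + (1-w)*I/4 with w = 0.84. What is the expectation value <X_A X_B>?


|Psi+> = (|01> + |10>)/sqrt(2)
For the pure Bell state, <X_A X_B> = +1 (Bell-state Pauli correlator).
The maximally-mixed part I/4 has tr(I/4 * P tensor P) = 0 for any traceless Pauli P.
So <X_A X_B>_rho = w * (+1) + (1 - w) * 0
= 0.84 * (+1)
= 0.8400

0.8400


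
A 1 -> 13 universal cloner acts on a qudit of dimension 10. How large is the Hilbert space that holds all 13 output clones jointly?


Output space = H^(tensor 13) where dim(H) = 10
dim = 10^13
= 100 (after 2 factors)
= 1000 (after 3 factors)
= 10000 (after 4 factors)
= 100000 (after 5 factors)
= 1000000 (after 6 factors)
= 10000000 (after 7 factors)
= 100000000 (after 8 factors)
= 1000000000 (after 9 factors)
= 10000000000 (after 10 factors)
= 100000000000 (after 11 factors)
= 1000000000000 (after 12 factors)
= 10000000000000 (after 13 factors)
= 10000000000000

10000000000000


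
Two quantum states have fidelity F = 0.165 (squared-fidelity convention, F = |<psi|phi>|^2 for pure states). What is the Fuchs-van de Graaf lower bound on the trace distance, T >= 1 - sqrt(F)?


Fuchs-van de Graaf (squared-fidelity convention): 1 - sqrt(F) <= T <= sqrt(1 - F).
Lower bound: T >= 1 - sqrt(F)
sqrt(F) = sqrt(0.165) = 0.4062
T >= 1 - 0.4062
T >= 0.5938

0.5938


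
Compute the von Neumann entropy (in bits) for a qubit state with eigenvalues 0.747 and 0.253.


S = -p*log2(p) - (1-p)*log2(1-p)
p = 0.7470, 1-p = 0.2530
= -0.7470 * log2(0.7470) - 0.2530 * log2(0.2530)
= -(-0.3144) - (-0.5016)
= 0.8160

0.8160


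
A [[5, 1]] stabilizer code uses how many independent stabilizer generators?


For an [[n,k]] stabilizer code:
Number of stabilizer generators = n - k
= 5 - 1
= 4

4


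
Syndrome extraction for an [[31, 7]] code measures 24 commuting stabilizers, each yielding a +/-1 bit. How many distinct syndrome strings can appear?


Each stabilizer generator gives a binary (+1 or -1) measurement outcome.
With 24 independent generators:
Total syndromes = 2^24
= 16777216

16777216


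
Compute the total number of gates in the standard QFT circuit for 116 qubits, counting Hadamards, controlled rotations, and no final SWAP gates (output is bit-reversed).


Hadamard gates: 116
Controlled rotations: n*(n-1)/2 = 116*115/2 = 6670
SWAP gates: 0 (omitted)
Total = 116 + 6670
= 6786

6786


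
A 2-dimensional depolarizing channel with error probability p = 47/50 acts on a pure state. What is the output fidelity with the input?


F = (1-p) + p/d
= (1 - 0.9400) + 0.9400/2
= 0.0600 + 0.4700
= 0.5300

0.5300


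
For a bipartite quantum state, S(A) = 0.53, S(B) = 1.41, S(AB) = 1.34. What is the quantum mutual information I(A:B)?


I(A:B) = S(A) + S(B) - S(AB)
= 0.53 + 1.41 - 1.34
= 0.6000

0.6000


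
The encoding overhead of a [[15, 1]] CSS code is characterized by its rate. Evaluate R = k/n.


Code rate R = k/n
= 1/15
= 0.0667

0.0667


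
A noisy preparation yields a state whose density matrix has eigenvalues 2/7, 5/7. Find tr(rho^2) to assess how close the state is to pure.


tr(rho^2) = sum of eigenvalues squared
= (2/7)^2 + (5/7)^2
= (4 + 25) / 49
= 29/49
= 0.5918

0.5918


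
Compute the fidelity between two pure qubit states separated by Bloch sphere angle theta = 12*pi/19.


For states separated by angle theta on Bloch sphere:
F = cos^2(theta/2)
theta = 12*pi/19 = 1.9842
theta/2 = 0.9921
cos(theta/2) = 0.5469
F = 0.2992

0.2992


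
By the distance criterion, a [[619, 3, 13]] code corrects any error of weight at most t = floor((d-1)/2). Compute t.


Code parameters: [[619, 3, 13]], distance d = 13.
Number of correctable errors = floor((d-1)/2)
= floor((13 - 1)/2)
= floor(12/2)
= 6

6


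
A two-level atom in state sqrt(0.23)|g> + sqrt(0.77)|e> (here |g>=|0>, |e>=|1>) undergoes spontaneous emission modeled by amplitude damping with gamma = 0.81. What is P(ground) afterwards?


For amplitude damping with parameter gamma on state sqrt(a)|0> + sqrt(b)|1>:
alpha^2 = 0.23, beta^2 = 0.77
P(|0>) = alpha^2 + gamma * beta^2
= 0.23 + 0.81 * 0.77
= 0.23 + 0.6237
= 0.8537

0.8537


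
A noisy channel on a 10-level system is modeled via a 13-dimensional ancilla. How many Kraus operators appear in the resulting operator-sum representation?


Tracing out the environment in an orthonormal basis {|i>_E} gives Kraus operators K_i = <i|_E U |0>_E.
Number of Kraus operators = dim(H_env) = d_env
= 13

13


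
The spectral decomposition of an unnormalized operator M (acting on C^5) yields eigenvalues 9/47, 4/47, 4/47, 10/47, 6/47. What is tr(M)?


tr(M) = sum of eigenvalues
= 9/47 + 4/47 + 4/47 + 10/47 + 6/47
= 33/47
= 0.7021

0.7021


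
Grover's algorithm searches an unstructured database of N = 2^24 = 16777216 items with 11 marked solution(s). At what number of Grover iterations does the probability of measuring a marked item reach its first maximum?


After j Grover iterations the success probability is P(j) = sin^2((2j+1)*theta), where sin(theta) = sqrt(k/N).
N = 2^24 = 16777216, k = 11
sin(theta) = sqrt(k/N) = 0.0008097228492
theta = arcsin(sqrt(k/N)) = 0.0008097229377 rad
P(j) reaches its first maximum when (2j+1)*theta is as close as possible to pi/2, i.e. j = round(pi/(4*theta) - 1/2).
pi/(4*theta) - 1/2 = 969.4591
(For comparison, the common estimate pi/4 * sqrt(N/k) = 969.9592; the exact maximiser is used here.)
Optimal iterations = 969

969


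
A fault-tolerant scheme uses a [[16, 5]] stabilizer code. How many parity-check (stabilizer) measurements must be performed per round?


For an [[n,k]] stabilizer code:
Number of stabilizer generators = n - k
= 16 - 5
= 11

11


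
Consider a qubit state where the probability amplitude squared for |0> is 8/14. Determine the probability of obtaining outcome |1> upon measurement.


|alpha|^2 = 8/14 = 0.5714
|beta|^2 = 1 - 8/14 = 6/14 = 0.4286
P(|1>) = |beta|^2 = 0.4286

0.4286


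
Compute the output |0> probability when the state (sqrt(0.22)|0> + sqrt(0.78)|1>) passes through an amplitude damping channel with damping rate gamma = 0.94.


For amplitude damping with parameter gamma on state sqrt(a)|0> + sqrt(b)|1>:
alpha^2 = 0.22, beta^2 = 0.78
P(|0>) = alpha^2 + gamma * beta^2
= 0.22 + 0.94 * 0.78
= 0.22 + 0.7332
= 0.9532

0.9532
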